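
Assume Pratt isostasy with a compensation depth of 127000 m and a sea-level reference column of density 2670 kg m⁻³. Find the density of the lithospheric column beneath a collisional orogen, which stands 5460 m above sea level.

Pratt balance: ρ_ref D = ρ (D + h).
ρ = ρ_ref D/(D + h) = 2670 × 127000 m/(127000 m + 5460 m) = 2560 kg m⁻³.

2560 kg m⁻³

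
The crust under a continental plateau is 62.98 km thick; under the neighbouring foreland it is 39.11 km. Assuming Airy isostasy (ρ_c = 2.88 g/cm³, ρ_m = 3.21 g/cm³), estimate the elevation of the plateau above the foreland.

2.45 km

Excess crust Δ = 62.98 km − 39.11 km = 23.87 km, split between elevation h and root r with h + r = Δ.
Airy balance ρ_c h = (ρ_m − ρ_c) r gives r = h ρ_c/(ρ_m − ρ_c), so h (1 + ρ_c/(ρ_m − ρ_c)) = Δ, i.e. h = Δ (ρ_m − ρ_c)/ρ_m.
h = 23.87 km × 0.33/3.21 = 2.45 km.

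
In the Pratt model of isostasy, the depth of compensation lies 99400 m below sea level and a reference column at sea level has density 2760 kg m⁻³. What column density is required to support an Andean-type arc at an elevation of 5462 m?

Pratt balance: ρ_ref D = ρ (D + h).
ρ = ρ_ref D/(D + h) = 2760 × 99400 m/(99400 m + 5462 m) = 2620 kg m⁻³.

2620 kg m⁻³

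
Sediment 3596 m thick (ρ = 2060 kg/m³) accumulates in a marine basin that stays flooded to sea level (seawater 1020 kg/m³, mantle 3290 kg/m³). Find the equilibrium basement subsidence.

Submarine loading: the sediment displaces seawater, and the subsidence is in turn flooded, so s (ρ_m − ρ_w) = t (ρ_sed − ρ_w).
s = 3596 m × (2060 − 1020) / (3290 − 1020) = 1650 m.

1650 m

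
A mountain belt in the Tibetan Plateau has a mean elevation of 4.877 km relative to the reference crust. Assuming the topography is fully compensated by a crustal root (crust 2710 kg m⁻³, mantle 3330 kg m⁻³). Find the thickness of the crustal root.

For local isostatic compensation: the weight of the topography is balanced by the buoyancy of the root, ρ_c h = (ρ_m − ρ_c) r.
r = h · ρ_c / (ρ_m − ρ_c) = 4.877 km × 2710 / (3330 − 2710) = 21.3 km.

21.3 km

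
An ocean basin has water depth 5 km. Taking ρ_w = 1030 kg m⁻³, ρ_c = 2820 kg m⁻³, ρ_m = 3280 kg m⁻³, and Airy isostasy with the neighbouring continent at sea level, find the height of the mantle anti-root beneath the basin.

By Archimedes' principle applied to the lithosphere: replacing crust with seawater at the top is compensated by replacing crust with mantle at the base: d (ρ_c − ρ_w) = a (ρ_m − ρ_c).
a = d (ρ_c − ρ_w)/(ρ_m − ρ_c) = 5 km × 1790/460 = 19.5 km.

19.5 km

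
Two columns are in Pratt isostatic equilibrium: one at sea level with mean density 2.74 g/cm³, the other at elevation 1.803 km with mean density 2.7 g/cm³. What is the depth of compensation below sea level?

122 km

ρ_ref D = ρ (D + h) → D (ρ_ref − ρ) = ρ h.
D = ρ h/(ρ_ref − ρ) = 2.7 × 1.803 km/(2.74 − 2.7) = 122 km.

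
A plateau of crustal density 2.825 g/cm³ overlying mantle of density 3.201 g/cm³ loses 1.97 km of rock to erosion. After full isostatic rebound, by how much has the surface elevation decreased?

Rebound u = e ρ_c/ρ_m = 1.97 km × 2.825/3.201 = 1.739 km.
Net surface drop = e − u = 1.97 km − 1.739 km = e (ρ_m − ρ_c)/ρ_m = 0.231 km.

0.231 km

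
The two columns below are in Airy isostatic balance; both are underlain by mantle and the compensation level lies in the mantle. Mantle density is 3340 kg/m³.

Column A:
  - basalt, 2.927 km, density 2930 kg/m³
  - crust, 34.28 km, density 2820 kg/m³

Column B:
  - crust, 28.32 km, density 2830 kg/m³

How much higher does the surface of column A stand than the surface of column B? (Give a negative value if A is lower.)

For any compensation level in the mantle, the mantle terms cancel and isostasy reduces to e = (Σt_A − Σt_B) − (Σ(ρt)_A − Σ(ρt)_B) / ρ_m.
Σt_A = 37.207 km; Σt_B = 28.32 km; Σ(ρt)_A = 105245.71; Σ(ρt)_B = 80145.6 (in km·kg/m³).
e = (37.207 − 28.32) − (105245.71 − 80145.6) / 3340 = 1.37 km.

1.37 km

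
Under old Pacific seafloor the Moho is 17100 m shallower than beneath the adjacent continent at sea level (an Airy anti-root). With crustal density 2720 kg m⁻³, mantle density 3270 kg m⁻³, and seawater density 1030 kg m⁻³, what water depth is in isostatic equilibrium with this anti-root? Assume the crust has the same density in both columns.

5570 m

Replacing a thickness d of crust by seawater at the top must be balanced by replacing crust with mantle at the base: d (ρ_c − ρ_w) = a (ρ_m − ρ_c).
d = a (ρ_m − ρ_c)/(ρ_c − ρ_w) = 17100 m × 550/1690 = 5570 m.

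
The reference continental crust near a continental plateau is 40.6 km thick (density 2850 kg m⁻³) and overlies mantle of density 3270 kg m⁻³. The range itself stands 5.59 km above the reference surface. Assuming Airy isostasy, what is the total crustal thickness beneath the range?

84.1 km

Root depth r = h ρ_c / (ρ_m − ρ_c) = 5.59 km × 2850 / 420 = 37.93 km.
Total thickness = T + h + r = 40.6 km + 5.59 km + 37.93 km = 84.1 km.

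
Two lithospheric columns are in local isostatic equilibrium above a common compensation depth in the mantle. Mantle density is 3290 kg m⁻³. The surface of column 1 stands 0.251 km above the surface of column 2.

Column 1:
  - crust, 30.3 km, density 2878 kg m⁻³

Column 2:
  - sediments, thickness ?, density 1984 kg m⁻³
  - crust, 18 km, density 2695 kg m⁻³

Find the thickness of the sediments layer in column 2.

0.726 km

Take the compensation level at the base of the deeper column (depth z_c below the surface of column 1) and equate Σ ρ_i t_i down to z_c; mantle fills any gap and the z_c terms cancel.
Column 1: 30.3×2878 + (z_c − 30.3)×3290
Column 2: 0.251×0 + x×1984 + 18×2695 + (z_c − 0.251 − 18 − x)×3290
The z_c×3290 term appears on both sides and cancels. Collect the known terms of each column as K = Σ(ρt)_known − 3290 × (depth of known layers): K_1 = 87203.4 − 3290×30.3 = −12483.6; K_2 = 48510 − 3290×(0.251 + 18) = −11535.79.
Balance: K_1 = K_2 − x×(3290 − 1984), so x = (K_2 − K_1)/(3290 − 1984) = 947.81/1306 = 0.726 km.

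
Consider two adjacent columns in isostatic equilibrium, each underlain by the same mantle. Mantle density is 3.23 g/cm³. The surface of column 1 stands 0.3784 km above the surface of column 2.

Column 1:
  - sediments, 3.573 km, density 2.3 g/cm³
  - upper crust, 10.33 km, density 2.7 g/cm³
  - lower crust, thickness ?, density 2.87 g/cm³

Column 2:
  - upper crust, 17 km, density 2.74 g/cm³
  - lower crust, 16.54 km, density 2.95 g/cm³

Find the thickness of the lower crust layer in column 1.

Take the compensation level at the base of the deeper column (depth z_c below the surface of column 1) and equate Σ ρ_i t_i down to z_c; mantle fills any gap and the z_c terms cancel.
Column 1: 3.573×2.3 + 10.33×2.7 + x×2.87 + (z_c − 13.903 − x)×3.23
Column 2: 0.3784×0 + 17×2.74 + 16.54×2.95 + (z_c − 0.3784 − 33.54)×3.23
The z_c×3.23 term appears on both sides and cancels. Collect the known terms of each column as K = Σ(ρt)_known − 3.23 × (depth of known layers): K_1 = 36.1089 − 3.23×13.903 = −8.79779; K_2 = 95.373 − 3.23×(0.3784 + 33.54) = −14.183432.
Balance: K_1 − x×(3.23 − 2.87) = K_2, so x = (K_1 − K_2)/(3.23 − 2.87) = 5.38564/0.36 = 15 km.

15 km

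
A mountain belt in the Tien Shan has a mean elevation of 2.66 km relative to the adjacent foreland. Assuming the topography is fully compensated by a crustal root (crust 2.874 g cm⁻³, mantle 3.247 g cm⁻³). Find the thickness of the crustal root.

In Airy isostatic equilibrium: the weight of the topography is balanced by the buoyancy of the root, ρ_c h = (ρ_m − ρ_c) r.
r = h · ρ_c / (ρ_m − ρ_c) = 2.66 km × 2.874 / (3.247 − 2.874) = 20.5 km.

20.5 km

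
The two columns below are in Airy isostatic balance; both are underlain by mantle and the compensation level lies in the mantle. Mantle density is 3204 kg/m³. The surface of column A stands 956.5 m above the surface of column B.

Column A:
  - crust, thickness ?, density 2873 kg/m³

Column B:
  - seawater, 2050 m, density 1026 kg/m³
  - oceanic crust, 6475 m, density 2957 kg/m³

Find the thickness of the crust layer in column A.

27600 m

Take the compensation level at the base of the deeper column (depth z_c below the surface of column A) and equate Σ ρ_i t_i down to z_c; mantle fills any gap and the z_c terms cancel.
Column A: x×2873 + (z_c − 0 − x)×3204
Column B: 956.5×0 + 2050×1026 + 6475×2957 + (z_c − 956.5 − 8525)×3204
The z_c×3204 term appears on both sides and cancels. Collect the known terms of each column as K = Σ(ρt)_known − 3204 × (depth of known layers): K_A = 0 − 3204×0 = 0; K_B = 21249875 − 3204×(956.5 + 8525) = −9128851.
Balance: K_A − x×(3204 − 2873) = K_B, so x = (K_A − K_B)/(3204 − 2873) = 9128850/331 = 27600 m.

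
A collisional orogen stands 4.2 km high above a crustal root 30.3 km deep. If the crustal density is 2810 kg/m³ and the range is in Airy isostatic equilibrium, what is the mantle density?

3200 kg/m³

Airy balance: ρ_c h = (ρ_m − ρ_c) r → ρ_m = ρ_c (1 + h/r).
ρ_m = 2810 × (1 + 4.2 km/30.3 km) = 3200 kg/m³.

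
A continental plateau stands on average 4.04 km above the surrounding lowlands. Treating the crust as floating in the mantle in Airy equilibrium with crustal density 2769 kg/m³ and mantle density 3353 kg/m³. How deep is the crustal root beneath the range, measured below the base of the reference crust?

For local isostatic compensation: the weight of the topography is balanced by the buoyancy of the root, ρ_c h = (ρ_m − ρ_c) r.
r = h · ρ_c / (ρ_m − ρ_c) = 4.04 km × 2769 / (3353 − 2769) = 19.2 km.

19.2 km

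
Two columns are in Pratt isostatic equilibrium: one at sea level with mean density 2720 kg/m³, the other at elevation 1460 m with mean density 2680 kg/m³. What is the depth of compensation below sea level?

ρ_ref D = ρ (D + h) → D (ρ_ref − ρ) = ρ h.
D = ρ h/(ρ_ref − ρ) = 2680 × 1460 m/(2720 − 2680) = 97800 m.

97800 m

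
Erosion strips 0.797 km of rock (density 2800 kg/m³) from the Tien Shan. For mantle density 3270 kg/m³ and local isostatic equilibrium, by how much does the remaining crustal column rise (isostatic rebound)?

Unloading: uplift u = e ρ_c/ρ_m = 0.797 km × 2800/3270 = 0.682 km.

0.682 km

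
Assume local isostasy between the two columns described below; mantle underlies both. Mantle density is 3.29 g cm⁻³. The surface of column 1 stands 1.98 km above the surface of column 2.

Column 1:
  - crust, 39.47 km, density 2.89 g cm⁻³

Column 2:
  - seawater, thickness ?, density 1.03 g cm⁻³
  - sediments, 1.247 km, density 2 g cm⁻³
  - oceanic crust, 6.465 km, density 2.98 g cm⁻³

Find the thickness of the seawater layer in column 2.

2.5 km

Take the compensation level at the base of the deeper column (depth z_c below the surface of column 1) and equate Σ ρ_i t_i down to z_c; mantle fills any gap and the z_c terms cancel.
Column 1: 39.47×2.89 + (z_c − 39.47)×3.29
Column 2: 1.98×0 + x×1.03 + 1.247×2 + 6.465×2.98 + (z_c − 1.98 − 7.712 − x)×3.29
The z_c×3.29 term appears on both sides and cancels. Collect the known terms of each column as K = Σ(ρt)_known − 3.29 × (depth of known layers): K_1 = 114.0683 − 3.29×39.47 = −15.788; K_2 = 21.7597 − 3.29×(1.98 + 7.712) = −10.12698.
Balance: K_1 = K_2 − x×(3.29 − 1.03), so x = (K_2 − K_1)/(3.29 − 1.03) = 5.66102/2.26 = 2.5 km.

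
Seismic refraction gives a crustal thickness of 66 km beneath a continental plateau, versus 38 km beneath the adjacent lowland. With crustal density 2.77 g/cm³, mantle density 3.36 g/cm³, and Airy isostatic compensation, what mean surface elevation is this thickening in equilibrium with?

4.92 km

Excess crust Δ = 66 km − 38 km = 28 km, split between elevation h and root r with h + r = Δ.
Airy balance ρ_c h = (ρ_m − ρ_c) r gives r = h ρ_c/(ρ_m − ρ_c), so h (1 + ρ_c/(ρ_m − ρ_c)) = Δ, i.e. h = Δ (ρ_m − ρ_c)/ρ_m.
h = 28 km × 0.59/3.36 = 4.92 km.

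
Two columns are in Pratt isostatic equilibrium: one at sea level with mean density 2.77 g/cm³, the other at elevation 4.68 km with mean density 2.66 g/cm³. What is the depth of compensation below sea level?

113 km

ρ_ref D = ρ (D + h) → D (ρ_ref − ρ) = ρ h.
D = ρ h/(ρ_ref − ρ) = 2.66 × 4.68 km/(2.77 − 2.66) = 113 km.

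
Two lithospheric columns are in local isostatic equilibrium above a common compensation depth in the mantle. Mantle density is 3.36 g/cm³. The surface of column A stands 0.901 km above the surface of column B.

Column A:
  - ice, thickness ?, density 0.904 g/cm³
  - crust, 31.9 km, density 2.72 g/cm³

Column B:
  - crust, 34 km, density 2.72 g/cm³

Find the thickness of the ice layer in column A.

Take the compensation level at the base of the deeper column (depth z_c below the surface of column A) and equate Σ ρ_i t_i down to z_c; mantle fills any gap and the z_c terms cancel.
Column A: x×0.904 + 31.9×2.72 + (z_c − 31.9 − x)×3.36
Column B: 0.901×0 + 34×2.72 + (z_c − 0.901 − 34)×3.36
The z_c×3.36 term appears on both sides and cancels. Collect the known terms of each column as K = Σ(ρt)_known − 3.36 × (depth of known layers): K_A = 86.768 − 3.36×31.9 = −20.416; K_B = 92.48 − 3.36×(0.901 + 34) = −24.78736.
Balance: K_A − x×(3.36 − 0.904) = K_B, so x = (K_A − K_B)/(3.36 − 0.904) = 4.37136/2.456 = 1.78 km.

1.78 km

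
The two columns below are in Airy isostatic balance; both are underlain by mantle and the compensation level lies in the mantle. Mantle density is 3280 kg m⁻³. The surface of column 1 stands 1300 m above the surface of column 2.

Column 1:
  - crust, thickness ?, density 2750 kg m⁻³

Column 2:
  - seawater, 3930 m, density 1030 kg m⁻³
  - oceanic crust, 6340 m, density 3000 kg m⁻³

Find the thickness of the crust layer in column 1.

Take the compensation level at the base of the deeper column (depth z_c below the surface of column 1) and equate Σ ρ_i t_i down to z_c; mantle fills any gap and the z_c terms cancel.
Column 1: x×2750 + (z_c − 0 − x)×3280
Column 2: 1300×0 + 3930×1030 + 6340×3000 + (z_c − 1300 − 10270)×3280
The z_c×3280 term appears on both sides and cancels. Collect the known terms of each column as K = Σ(ρt)_known − 3280 × (depth of known layers): K_1 = 0 − 3280×0 = 0; K_2 = 23067900 − 3280×(1300 + 10270) = −14881700.
Balance: K_1 − x×(3280 − 2750) = K_2, so x = (K_1 − K_2)/(3280 − 2750) = 14881700/530 = 28100 m.

28100 m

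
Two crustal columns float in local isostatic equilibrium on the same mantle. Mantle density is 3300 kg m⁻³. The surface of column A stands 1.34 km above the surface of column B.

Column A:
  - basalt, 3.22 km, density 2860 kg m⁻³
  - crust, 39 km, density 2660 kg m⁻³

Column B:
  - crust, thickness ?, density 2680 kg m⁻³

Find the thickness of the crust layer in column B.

35.4 km

Take the compensation level at the base of the deeper column (depth z_c below the surface of column A) and equate Σ ρ_i t_i down to z_c; mantle fills any gap and the z_c terms cancel.
Column A: 3.22×2860 + 39×2660 + (z_c − 42.22)×3300
Column B: 1.34×0 + x×2680 + (z_c − 1.34 − 0 − x)×3300
The z_c×3300 term appears on both sides and cancels. Collect the known terms of each column as K = Σ(ρt)_known − 3300 × (depth of known layers): K_A = 112949.2 − 3300×42.22 = −26376.8; K_B = 0 − 3300×(1.34 + 0) = −4422.
Balance: K_A = K_B − x×(3300 − 2680), so x = (K_B − K_A)/(3300 − 2680) = 21954.8/620 = 35.4 km.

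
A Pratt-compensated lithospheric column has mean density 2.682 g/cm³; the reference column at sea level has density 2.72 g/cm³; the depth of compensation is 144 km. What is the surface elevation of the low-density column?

2.04 km

ρ_ref D = ρ (D + h) → h = D (ρ_ref − ρ)/ρ.
h = 144 km × (2.72 − 2.682)/2.682 = 2.04 km.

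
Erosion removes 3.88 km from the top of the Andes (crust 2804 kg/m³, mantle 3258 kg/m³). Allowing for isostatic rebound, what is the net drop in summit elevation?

0.541 km

Rebound u = e ρ_c/ρ_m = 3.88 km × 2804/3258 = 3.339 km.
Net surface drop = e − u = 3.88 km − 3.339 km = e (ρ_m − ρ_c)/ρ_m = 0.541 km.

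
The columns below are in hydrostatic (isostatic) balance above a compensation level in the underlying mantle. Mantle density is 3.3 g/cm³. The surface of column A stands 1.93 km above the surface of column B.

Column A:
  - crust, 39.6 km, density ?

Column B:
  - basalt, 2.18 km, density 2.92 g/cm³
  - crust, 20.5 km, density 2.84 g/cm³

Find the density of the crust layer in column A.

Take the compensation level at the base of the deeper column (depth z_c below the surface of column A) and equate Σ ρ_i t_i down to z_c; mantle fills any gap and the z_c terms cancel.
Column A: 39.6×ρ + (z_c − 39.6)×3.3
Column B: 1.93×0 + 2.18×2.92 + 20.5×2.84 + (z_c − 1.93 − 22.68)×3.3
The z_c×3.3 term appears on both sides and cancels. Collect the known terms of each column as K = Σ(ρt)_known − 3.3 × (depth of known layers): K_A = 0 − 3.3×39.6 = −130.68; K_B = 64.5856 − 3.3×(1.93 + 22.68) = −16.6274.
Balance: K_A + 39.6×ρ = K_B, so ρ = (K_B − K_A)/39.6 = 114.053/39.6 = 2.88 g/cm³.

2.88 g/cm³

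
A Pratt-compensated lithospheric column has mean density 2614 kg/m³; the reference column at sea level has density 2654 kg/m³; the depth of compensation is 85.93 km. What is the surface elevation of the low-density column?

1.31 km

ρ_ref D = ρ (D + h) → h = D (ρ_ref − ρ)/ρ.
h = 85.93 km × (2654 − 2614)/2614 = 1.31 km.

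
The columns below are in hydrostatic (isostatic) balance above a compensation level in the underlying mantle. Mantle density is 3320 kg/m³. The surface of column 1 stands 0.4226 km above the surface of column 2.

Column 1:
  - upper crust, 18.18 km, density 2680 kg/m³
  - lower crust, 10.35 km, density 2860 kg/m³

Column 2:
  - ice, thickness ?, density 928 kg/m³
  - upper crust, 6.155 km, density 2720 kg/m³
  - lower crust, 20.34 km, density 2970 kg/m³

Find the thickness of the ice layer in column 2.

1.75 km

Take the compensation level at the base of the deeper column (depth z_c below the surface of column 1) and equate Σ ρ_i t_i down to z_c; mantle fills any gap and the z_c terms cancel.
Column 1: 18.18×2680 + 10.35×2860 + (z_c − 28.53)×3320
Column 2: 0.4226×0 + x×928 + 6.155×2720 + 20.34×2970 + (z_c − 0.4226 − 26.495 − x)×3320
The z_c×3320 term appears on both sides and cancels. Collect the known terms of each column as K = Σ(ρt)_known − 3320 × (depth of known layers): K_1 = 78323.4 − 3320×28.53 = −16396.2; K_2 = 77151.4 − 3320×(0.4226 + 26.495) = −12215.032.
Balance: K_1 = K_2 − x×(3320 − 928), so x = (K_2 − K_1)/(3320 − 928) = 4181.17/2392 = 1.75 km.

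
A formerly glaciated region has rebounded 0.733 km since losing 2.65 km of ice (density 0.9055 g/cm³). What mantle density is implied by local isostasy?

ρ_m = ρ_ice t / u = 0.9055 × 2.65 km/0.733 km = 3.27 g/cm³.

3.27 g/cm³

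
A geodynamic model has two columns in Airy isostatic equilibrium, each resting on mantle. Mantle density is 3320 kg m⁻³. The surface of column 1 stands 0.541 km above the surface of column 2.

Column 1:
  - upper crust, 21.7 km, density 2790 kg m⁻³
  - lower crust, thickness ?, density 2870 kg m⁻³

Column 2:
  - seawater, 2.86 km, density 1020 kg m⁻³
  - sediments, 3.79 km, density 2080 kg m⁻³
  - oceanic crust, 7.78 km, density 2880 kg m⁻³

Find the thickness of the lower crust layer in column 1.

11.1 km

Take the compensation level at the base of the deeper column (depth z_c below the surface of column 1) and equate Σ ρ_i t_i down to z_c; mantle fills any gap and the z_c terms cancel.
Column 1: 21.7×2790 + x×2870 + (z_c − 21.7 − x)×3320
Column 2: 0.541×0 + 2.86×1020 + 3.79×2080 + 7.78×2880 + (z_c − 0.541 − 14.43)×3320
The z_c×3320 term appears on both sides and cancels. Collect the known terms of each column as K = Σ(ρt)_known − 3320 × (depth of known layers): K_1 = 60543 − 3320×21.7 = −11501; K_2 = 33206.8 − 3320×(0.541 + 14.43) = −16496.92.
Balance: K_1 − x×(3320 − 2870) = K_2, so x = (K_1 − K_2)/(3320 − 2870) = 4995.92/450 = 11.1 km.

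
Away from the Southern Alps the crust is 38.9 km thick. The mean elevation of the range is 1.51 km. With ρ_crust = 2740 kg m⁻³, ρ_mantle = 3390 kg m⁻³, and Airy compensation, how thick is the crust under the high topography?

Root depth r = h ρ_c / (ρ_m − ρ_c) = 1.51 km × 2740 / 650 = 6.365 km.
Total thickness = T + h + r = 38.9 km + 1.51 km + 6.365 km = 46.8 km.

46.8 km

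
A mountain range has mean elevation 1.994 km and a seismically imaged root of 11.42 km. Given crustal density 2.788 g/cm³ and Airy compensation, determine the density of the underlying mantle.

3.27 g/cm³

Airy balance: ρ_c h = (ρ_m − ρ_c) r → ρ_m = ρ_c (1 + h/r).
ρ_m = 2.788 × (1 + 1.994 km/11.42 km) = 3.27 g/cm³.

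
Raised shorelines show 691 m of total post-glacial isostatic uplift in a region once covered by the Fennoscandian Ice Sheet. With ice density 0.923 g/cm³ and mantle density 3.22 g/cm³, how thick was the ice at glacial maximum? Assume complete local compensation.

u = t ρ_ice/ρ_m → t = u ρ_m/ρ_ice = 691 m × 3.22/0.923 = 2410 m.

2410 m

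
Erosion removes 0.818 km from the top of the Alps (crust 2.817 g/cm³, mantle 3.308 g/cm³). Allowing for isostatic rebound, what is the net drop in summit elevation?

Rebound u = e ρ_c/ρ_m = 0.818 km × 2.817/3.308 = 0.6966 km.
Net surface drop = e − u = 0.818 km − 0.6966 km = e (ρ_m − ρ_c)/ρ_m = 0.121 km.

0.121 km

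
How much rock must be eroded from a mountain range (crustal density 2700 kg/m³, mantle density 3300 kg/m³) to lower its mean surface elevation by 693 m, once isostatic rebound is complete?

Net drop Δ = e − u = e − e ρ_c/ρ_m = e (ρ_m − ρ_c)/ρ_m.
e = Δ ρ_m/(ρ_m − ρ_c) = 693 m × 3300/600 = 3810 m.

3810 m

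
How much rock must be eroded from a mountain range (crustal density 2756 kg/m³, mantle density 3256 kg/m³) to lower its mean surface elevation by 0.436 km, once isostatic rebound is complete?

2.84 km

Net drop Δ = e − u = e − e ρ_c/ρ_m = e (ρ_m − ρ_c)/ρ_m.
e = Δ ρ_m/(ρ_m − ρ_c) = 0.436 km × 3256/500 = 2.84 km.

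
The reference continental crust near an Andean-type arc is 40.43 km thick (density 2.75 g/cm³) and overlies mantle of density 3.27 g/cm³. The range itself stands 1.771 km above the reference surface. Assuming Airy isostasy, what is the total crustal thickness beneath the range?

Root depth r = h ρ_c / (ρ_m − ρ_c) = 1.771 km × 2.75 / 0.52 = 9.366 km.
Total thickness = T + h + r = 40.43 km + 1.771 km + 9.366 km = 51.6 km.

51.6 km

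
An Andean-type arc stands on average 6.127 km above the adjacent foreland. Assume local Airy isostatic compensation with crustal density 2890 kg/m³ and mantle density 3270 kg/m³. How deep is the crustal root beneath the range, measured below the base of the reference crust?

46.6 km

Isostatic balance requires: the weight of the topography is balanced by the buoyancy of the root, ρ_c h = (ρ_m − ρ_c) r.
r = h · ρ_c / (ρ_m − ρ_c) = 6.127 km × 2890 / (3270 − 2890) = 46.6 km.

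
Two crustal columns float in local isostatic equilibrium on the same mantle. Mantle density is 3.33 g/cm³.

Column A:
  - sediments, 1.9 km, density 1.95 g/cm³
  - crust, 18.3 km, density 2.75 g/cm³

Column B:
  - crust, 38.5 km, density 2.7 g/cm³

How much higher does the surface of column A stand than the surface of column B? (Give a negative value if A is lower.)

For any compensation level in the mantle, the mantle terms cancel and isostasy reduces to e = (Σt_A − Σt_B) − (Σ(ρt)_A − Σ(ρt)_B) / ρ_m.
Σt_A = 20.2 km; Σt_B = 38.5 km; Σ(ρt)_A = 54.03; Σ(ρt)_B = 103.95 (in km·g/cm³).
e = (20.2 − 38.5) − (54.03 − 103.95) / 3.33 = −3.31 km.

−3.31 km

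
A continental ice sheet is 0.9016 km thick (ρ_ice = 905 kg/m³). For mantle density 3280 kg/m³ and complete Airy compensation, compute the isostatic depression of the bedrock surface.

Balancing pressure at the compensation depth: the ice load ρ_ice t is balanced by mantle displaced below, ρ_m s.
s = t ρ_ice / ρ_m = 0.9016 km × 905/3280 = 0.249 km.

0.249 km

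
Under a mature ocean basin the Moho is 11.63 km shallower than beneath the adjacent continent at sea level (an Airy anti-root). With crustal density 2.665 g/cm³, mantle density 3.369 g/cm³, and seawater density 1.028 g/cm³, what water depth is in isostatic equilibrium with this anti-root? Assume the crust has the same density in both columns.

5 km

Replacing a thickness d of crust by seawater at the top must be balanced by replacing crust with mantle at the base: d (ρ_c − ρ_w) = a (ρ_m − ρ_c).
d = a (ρ_m − ρ_c)/(ρ_c − ρ_w) = 11.63 km × 0.704/1.637 = 5 km.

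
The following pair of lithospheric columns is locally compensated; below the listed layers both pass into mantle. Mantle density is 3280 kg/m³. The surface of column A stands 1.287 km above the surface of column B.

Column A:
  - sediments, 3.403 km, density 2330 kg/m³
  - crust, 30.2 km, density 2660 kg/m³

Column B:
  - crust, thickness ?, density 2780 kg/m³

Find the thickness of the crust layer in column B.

35.5 km

Take the compensation level at the base of the deeper column (depth z_c below the surface of column A) and equate Σ ρ_i t_i down to z_c; mantle fills any gap and the z_c terms cancel.
Column A: 3.403×2330 + 30.2×2660 + (z_c − 33.603)×3280
Column B: 1.287×0 + x×2780 + (z_c − 1.287 − 0 − x)×3280
The z_c×3280 term appears on both sides and cancels. Collect the known terms of each column as K = Σ(ρt)_known − 3280 × (depth of known layers): K_A = 88260.99 − 3280×33.603 = −21956.85; K_B = 0 − 3280×(1.287 + 0) = −4221.36.
Balance: K_A = K_B − x×(3280 − 2780), so x = (K_B − K_A)/(3280 − 2780) = 17735.5/500 = 35.5 km.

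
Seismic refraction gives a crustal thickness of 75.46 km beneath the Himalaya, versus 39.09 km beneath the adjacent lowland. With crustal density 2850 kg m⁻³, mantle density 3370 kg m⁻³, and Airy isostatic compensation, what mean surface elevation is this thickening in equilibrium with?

Excess crust Δ = 75.46 km − 39.09 km = 36.37 km, split between elevation h and root r with h + r = Δ.
Airy balance ρ_c h = (ρ_m − ρ_c) r gives r = h ρ_c/(ρ_m − ρ_c), so h (1 + ρ_c/(ρ_m − ρ_c)) = Δ, i.e. h = Δ (ρ_m − ρ_c)/ρ_m.
h = 36.37 km × 520/3370 = 5.61 km.

5.61 km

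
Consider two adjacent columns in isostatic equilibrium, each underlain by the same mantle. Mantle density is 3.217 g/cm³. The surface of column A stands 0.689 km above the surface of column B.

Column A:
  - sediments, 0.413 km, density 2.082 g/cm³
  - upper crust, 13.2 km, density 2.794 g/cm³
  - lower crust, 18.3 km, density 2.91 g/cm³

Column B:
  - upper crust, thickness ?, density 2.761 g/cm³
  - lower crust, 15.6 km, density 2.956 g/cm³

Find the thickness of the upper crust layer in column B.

Take the compensation level at the base of the deeper column (depth z_c below the surface of column A) and equate Σ ρ_i t_i down to z_c; mantle fills any gap and the z_c terms cancel.
Column A: 0.413×2.082 + 13.2×2.794 + 18.3×2.91 + (z_c − 31.913)×3.217
Column B: 0.689×0 + x×2.761 + 15.6×2.956 + (z_c − 0.689 − 15.6 − x)×3.217
The z_c×3.217 term appears on both sides and cancels. Collect the known terms of each column as K = Σ(ρt)_known − 3.217 × (depth of known layers): K_A = 90.993666 − 3.217×31.913 = −11.670455; K_B = 46.1136 − 3.217×(0.689 + 15.6) = −6.288113.
Balance: K_A = K_B − x×(3.217 − 2.761), so x = (K_B − K_A)/(3.217 − 2.761) = 5.38234/0.456 = 11.8 km.

11.8 km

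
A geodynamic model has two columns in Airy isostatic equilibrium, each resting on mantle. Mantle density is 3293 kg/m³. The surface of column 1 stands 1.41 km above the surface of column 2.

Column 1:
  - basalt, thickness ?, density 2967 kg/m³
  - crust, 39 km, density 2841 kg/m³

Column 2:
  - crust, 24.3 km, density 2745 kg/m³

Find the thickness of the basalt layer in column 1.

1.02 km

Take the compensation level at the base of the deeper column (depth z_c below the surface of column 1) and equate Σ ρ_i t_i down to z_c; mantle fills any gap and the z_c terms cancel.
Column 1: x×2967 + 39×2841 + (z_c − 39 − x)×3293
Column 2: 1.41×0 + 24.3×2745 + (z_c − 1.41 − 24.3)×3293
The z_c×3293 term appears on both sides and cancels. Collect the known terms of each column as K = Σ(ρt)_known − 3293 × (depth of known layers): K_1 = 110799 − 3293×39 = −17628; K_2 = 66703.5 − 3293×(1.41 + 24.3) = −17959.53.
Balance: K_1 − x×(3293 − 2967) = K_2, so x = (K_1 − K_2)/(3293 − 2967) = 331.53/326 = 1.02 km.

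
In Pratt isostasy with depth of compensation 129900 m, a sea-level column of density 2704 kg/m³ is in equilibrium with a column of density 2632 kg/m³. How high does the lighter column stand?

ρ_ref D = ρ (D + h) → h = D (ρ_ref − ρ)/ρ.
h = 129900 m × (2704 − 2632)/2632 = 3550 m.

3550 m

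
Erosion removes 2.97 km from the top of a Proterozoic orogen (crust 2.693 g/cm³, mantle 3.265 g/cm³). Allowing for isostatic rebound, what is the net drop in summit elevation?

0.52 km

Rebound u = e ρ_c/ρ_m = 2.97 km × 2.693/3.265 = 2.45 km.
Net surface drop = e − u = 2.97 km − 2.45 km = e (ρ_m − ρ_c)/ρ_m = 0.52 km.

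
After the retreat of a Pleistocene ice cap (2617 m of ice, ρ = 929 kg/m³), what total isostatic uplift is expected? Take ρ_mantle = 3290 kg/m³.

Removing the load lets mantle flow back in; uplift u satisfies ρ_ice t = ρ_m u.
u = t ρ_ice/ρ_m = 2617 m × 929/3290 = 739 m.

739 m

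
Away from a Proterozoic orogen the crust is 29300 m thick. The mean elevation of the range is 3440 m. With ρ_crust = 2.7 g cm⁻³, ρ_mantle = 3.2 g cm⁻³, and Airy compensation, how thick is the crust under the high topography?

Root depth r = h ρ_c / (ρ_m − ρ_c) = 3440 m × 2.7 / 0.5 = 18580 m.
Total thickness = T + h + r = 29300 m + 3440 m + 18580 m = 51300 m.

51300 m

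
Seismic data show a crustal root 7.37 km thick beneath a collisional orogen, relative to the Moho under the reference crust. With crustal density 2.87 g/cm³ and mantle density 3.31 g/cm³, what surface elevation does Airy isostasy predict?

1.13 km

Isostatic balance requires: ρ_c h = (ρ_m − ρ_c) r.
h = r (ρ_m − ρ_c) / ρ_c = 7.37 km × (3.31 − 2.87) / 2.87 = 1.13 km.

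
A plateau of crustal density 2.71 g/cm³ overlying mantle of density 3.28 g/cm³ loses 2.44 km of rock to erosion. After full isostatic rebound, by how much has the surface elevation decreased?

0.424 km

Rebound u = e ρ_c/ρ_m = 2.44 km × 2.71/3.28 = 2.016 km.
Net surface drop = e − u = 2.44 km − 2.016 km = e (ρ_m − ρ_c)/ρ_m = 0.424 km.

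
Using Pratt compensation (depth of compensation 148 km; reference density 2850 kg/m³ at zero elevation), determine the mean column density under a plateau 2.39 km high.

2800 kg/m³

Pratt balance: ρ_ref D = ρ (D + h).
ρ = ρ_ref D/(D + h) = 2850 × 148 km/(148 km + 2.39 km) = 2800 kg/m³.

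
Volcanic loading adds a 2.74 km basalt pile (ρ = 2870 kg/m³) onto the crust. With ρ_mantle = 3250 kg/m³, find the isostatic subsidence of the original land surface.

2.42 km

Subaerial loading: s = t ρ_load / ρ_m.
s = 2.74 km × 2870/3250 = 2.42 km.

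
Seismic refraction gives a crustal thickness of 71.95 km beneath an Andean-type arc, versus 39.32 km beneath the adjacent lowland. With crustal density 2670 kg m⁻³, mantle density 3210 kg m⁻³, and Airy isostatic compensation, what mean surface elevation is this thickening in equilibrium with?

Excess crust Δ = 71.95 km − 39.32 km = 32.63 km, split between elevation h and root r with h + r = Δ.
Airy balance ρ_c h = (ρ_m − ρ_c) r gives r = h ρ_c/(ρ_m − ρ_c), so h (1 + ρ_c/(ρ_m − ρ_c)) = Δ, i.e. h = Δ (ρ_m − ρ_c)/ρ_m.
h = 32.63 km × 540/3210 = 5.49 km.

5.49 km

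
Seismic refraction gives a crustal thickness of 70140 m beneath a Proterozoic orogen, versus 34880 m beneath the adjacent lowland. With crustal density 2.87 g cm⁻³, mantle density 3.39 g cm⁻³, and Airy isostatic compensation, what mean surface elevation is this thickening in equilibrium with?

Excess crust Δ = 70140 m − 34880 m = 35260 m, split between elevation h and root r with h + r = Δ.
Airy balance ρ_c h = (ρ_m − ρ_c) r gives r = h ρ_c/(ρ_m − ρ_c), so h (1 + ρ_c/(ρ_m − ρ_c)) = Δ, i.e. h = Δ (ρ_m − ρ_c)/ρ_m.
h = 35260 m × 0.52/3.39 = 5410 m.

5410 m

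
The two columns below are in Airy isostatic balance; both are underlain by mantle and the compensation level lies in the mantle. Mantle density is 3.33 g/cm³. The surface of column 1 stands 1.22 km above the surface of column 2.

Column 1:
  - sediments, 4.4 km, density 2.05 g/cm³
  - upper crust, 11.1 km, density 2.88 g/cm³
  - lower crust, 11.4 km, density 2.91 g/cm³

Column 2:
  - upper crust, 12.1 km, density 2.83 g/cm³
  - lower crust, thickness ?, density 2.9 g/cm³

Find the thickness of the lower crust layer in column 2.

Take the compensation level at the base of the deeper column (depth z_c below the surface of column 1) and equate Σ ρ_i t_i down to z_c; mantle fills any gap and the z_c terms cancel.
Column 1: 4.4×2.05 + 11.1×2.88 + 11.4×2.91 + (z_c − 26.9)×3.33
Column 2: 1.22×0 + 12.1×2.83 + x×2.9 + (z_c − 1.22 − 12.1 − x)×3.33
The z_c×3.33 term appears on both sides and cancels. Collect the known terms of each column as K = Σ(ρt)_known − 3.33 × (depth of known layers): K_1 = 74.162 − 3.33×26.9 = −15.415; K_2 = 34.243 − 3.33×(1.22 + 12.1) = −10.1126.
Balance: K_1 = K_2 − x×(3.33 − 2.9), so x = (K_2 − K_1)/(3.33 − 2.9) = 5.3024/0.43 = 12.3 km.

12.3 km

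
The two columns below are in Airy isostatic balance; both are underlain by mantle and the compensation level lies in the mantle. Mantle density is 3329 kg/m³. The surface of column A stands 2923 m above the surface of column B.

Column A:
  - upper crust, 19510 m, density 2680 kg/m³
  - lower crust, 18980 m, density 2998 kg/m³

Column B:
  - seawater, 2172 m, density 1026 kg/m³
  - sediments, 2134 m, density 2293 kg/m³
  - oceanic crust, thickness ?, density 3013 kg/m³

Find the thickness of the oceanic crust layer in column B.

6330 m

Take the compensation level at the base of the deeper column (depth z_c below the surface of column A) and equate Σ ρ_i t_i down to z_c; mantle fills any gap and the z_c terms cancel.
Column A: 19510×2680 + 18980×2998 + (z_c − 38490)×3329
Column B: 2923×0 + 2172×1026 + 2134×2293 + x×3013 + (z_c − 2923 − 4306 − x)×3329
The z_c×3329 term appears on both sides and cancels. Collect the known terms of each column as K = Σ(ρt)_known − 3329 × (depth of known layers): K_A = 109188840 − 3329×38490 = −18944370; K_B = 7121734 − 3329×(2923 + 4306) = −16943607.
Balance: K_A = K_B − x×(3329 − 3013), so x = (K_B − K_A)/(3329 − 3013) = 2000760/316 = 6330 m.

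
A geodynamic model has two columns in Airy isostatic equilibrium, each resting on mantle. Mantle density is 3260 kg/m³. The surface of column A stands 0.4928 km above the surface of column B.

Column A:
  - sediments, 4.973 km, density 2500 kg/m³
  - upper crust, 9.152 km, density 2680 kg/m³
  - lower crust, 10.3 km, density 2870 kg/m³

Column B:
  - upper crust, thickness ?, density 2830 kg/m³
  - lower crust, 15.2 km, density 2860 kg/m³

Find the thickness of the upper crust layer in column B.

Take the compensation level at the base of the deeper column (depth z_c below the surface of column A) and equate Σ ρ_i t_i down to z_c; mantle fills any gap and the z_c terms cancel.
Column A: 4.973×2500 + 9.152×2680 + 10.3×2870 + (z_c − 24.425)×3260
Column B: 0.4928×0 + x×2830 + 15.2×2860 + (z_c − 0.4928 − 15.2 − x)×3260
The z_c×3260 term appears on both sides and cancels. Collect the known terms of each column as K = Σ(ρt)_known − 3260 × (depth of known layers): K_A = 66520.86 − 3260×24.425 = −13104.64; K_B = 43472 − 3260×(0.4928 + 15.2) = −7686.528.
Balance: K_A = K_B − x×(3260 − 2830), so x = (K_B − K_A)/(3260 − 2830) = 5418.11/430 = 12.6 km.

12.6 km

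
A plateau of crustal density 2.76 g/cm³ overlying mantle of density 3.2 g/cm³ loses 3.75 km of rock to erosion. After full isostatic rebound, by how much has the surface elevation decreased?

0.516 km

Rebound u = e ρ_c/ρ_m = 3.75 km × 2.76/3.2 = 3.234 km.
Net surface drop = e − u = 3.75 km − 3.234 km = e (ρ_m − ρ_c)/ρ_m = 0.516 km.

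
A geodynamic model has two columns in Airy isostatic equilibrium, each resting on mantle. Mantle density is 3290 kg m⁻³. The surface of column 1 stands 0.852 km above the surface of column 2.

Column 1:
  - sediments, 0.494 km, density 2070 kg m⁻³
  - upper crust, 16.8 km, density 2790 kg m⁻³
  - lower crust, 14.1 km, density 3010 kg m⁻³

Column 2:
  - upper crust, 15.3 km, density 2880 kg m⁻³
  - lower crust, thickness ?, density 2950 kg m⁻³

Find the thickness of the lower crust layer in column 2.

11.4 km

Take the compensation level at the base of the deeper column (depth z_c below the surface of column 1) and equate Σ ρ_i t_i down to z_c; mantle fills any gap and the z_c terms cancel.
Column 1: 0.494×2070 + 16.8×2790 + 14.1×3010 + (z_c − 31.394)×3290
Column 2: 0.852×0 + 15.3×2880 + x×2950 + (z_c − 0.852 − 15.3 − x)×3290
The z_c×3290 term appears on both sides and cancels. Collect the known terms of each column as K = Σ(ρt)_known − 3290 × (depth of known layers): K_1 = 90335.58 − 3290×31.394 = −12950.68; K_2 = 44064 − 3290×(0.852 + 15.3) = −9076.08.
Balance: K_1 = K_2 − x×(3290 − 2950), so x = (K_2 − K_1)/(3290 − 2950) = 3874.6/340 = 11.4 km.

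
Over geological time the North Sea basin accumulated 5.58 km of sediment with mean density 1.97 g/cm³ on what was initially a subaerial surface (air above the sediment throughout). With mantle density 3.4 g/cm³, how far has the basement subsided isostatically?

3.23 km

Subaerial load: s = t ρ_sed / ρ_m = 5.58 km × 1.97/3.4 = 3.23 km.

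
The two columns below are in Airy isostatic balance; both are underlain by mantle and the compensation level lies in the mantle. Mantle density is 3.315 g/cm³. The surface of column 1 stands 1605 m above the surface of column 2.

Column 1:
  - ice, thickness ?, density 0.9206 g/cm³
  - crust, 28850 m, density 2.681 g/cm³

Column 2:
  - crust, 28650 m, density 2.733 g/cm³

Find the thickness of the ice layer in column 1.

1550 m

Take the compensation level at the base of the deeper column (depth z_c below the surface of column 1) and equate Σ ρ_i t_i down to z_c; mantle fills any gap and the z_c terms cancel.
Column 1: x×0.9206 + 28850×2.681 + (z_c − 28850 − x)×3.315
Column 2: 1605×0 + 28650×2.733 + (z_c − 1605 − 28650)×3.315
The z_c×3.315 term appears on both sides and cancels. Collect the known terms of each column as K = Σ(ρt)_known − 3.315 × (depth of known layers): K_1 = 77346.85 − 3.315×28850 = −18290.9; K_2 = 78300.45 − 3.315×(1605 + 28650) = −21994.875.
Balance: K_1 − x×(3.315 − 0.9206) = K_2, so x = (K_1 − K_2)/(3.315 − 0.9206) = 3703.97/2.3944 = 1550 m.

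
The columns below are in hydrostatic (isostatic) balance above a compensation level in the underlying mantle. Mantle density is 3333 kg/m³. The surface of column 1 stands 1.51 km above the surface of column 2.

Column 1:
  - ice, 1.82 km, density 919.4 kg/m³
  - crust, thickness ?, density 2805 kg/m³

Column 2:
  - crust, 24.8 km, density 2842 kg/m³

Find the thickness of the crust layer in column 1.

Take the compensation level at the base of the deeper column (depth z_c below the surface of column 1) and equate Σ ρ_i t_i down to z_c; mantle fills any gap and the z_c terms cancel.
Column 1: 1.82×919.4 + x×2805 + (z_c − 1.82 − x)×3333
Column 2: 1.51×0 + 24.8×2842 + (z_c − 1.51 − 24.8)×3333
The z_c×3333 term appears on both sides and cancels. Collect the known terms of each column as K = Σ(ρt)_known − 3333 × (depth of known layers): K_1 = 1673.308 − 3333×1.82 = −4392.752; K_2 = 70481.6 − 3333×(1.51 + 24.8) = −17209.63.
Balance: K_1 − x×(3333 − 2805) = K_2, so x = (K_1 − K_2)/(3333 − 2805) = 12816.9/528 = 24.3 km.

24.3 km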